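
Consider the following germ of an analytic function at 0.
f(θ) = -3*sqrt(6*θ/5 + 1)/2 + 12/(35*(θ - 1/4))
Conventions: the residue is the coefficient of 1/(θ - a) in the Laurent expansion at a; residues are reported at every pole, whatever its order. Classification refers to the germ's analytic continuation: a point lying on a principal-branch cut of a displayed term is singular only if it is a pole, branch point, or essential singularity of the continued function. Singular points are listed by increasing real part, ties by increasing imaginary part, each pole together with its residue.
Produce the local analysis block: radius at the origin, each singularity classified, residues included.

Radius of convergence at 0: 1/4.
At -5/6: an algebraic (square-root) branch point.
At 1/4: a pole of order 1; residue 12/35.

Denominator factor (θ - 1/4): pole of order 1 at 1/4, modulus 1/4.
Branch term (-3/2)*sqrt(1 - θ/(-5/6)): its argument vanishes at θ = -5/6, a square-root branch point, modulus 5/6.
The radius of convergence is the smallest modulus among the singular points: 1/4.
The branch term is analytic at 1/4 and contributes nothing to the residue; only the rational part matters.
At the order-1 pole 1/4 set g(θ) = (θ - (1/4))*(rational part) = 12/35.
Simple pole: residue = g(a) at a = 1/4, which is 12/35.
List the singular points by increasing real part (a conjugate pair: the negative imaginary part first).


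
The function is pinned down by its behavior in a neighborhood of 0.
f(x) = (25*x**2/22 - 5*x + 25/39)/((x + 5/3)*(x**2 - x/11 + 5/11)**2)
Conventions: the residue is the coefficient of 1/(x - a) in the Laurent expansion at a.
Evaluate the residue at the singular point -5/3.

At the order-1 pole -5/3 set g(x) = (x - (-5/3))*f(x) = (25*x**2/22 - 5*x + 25/39)/(x**2 - x/11 + 5/11)**2.
Simple pole: residue = g(a) at a = -5/3, which is 123651/116714.

The residue is 123651/116714.


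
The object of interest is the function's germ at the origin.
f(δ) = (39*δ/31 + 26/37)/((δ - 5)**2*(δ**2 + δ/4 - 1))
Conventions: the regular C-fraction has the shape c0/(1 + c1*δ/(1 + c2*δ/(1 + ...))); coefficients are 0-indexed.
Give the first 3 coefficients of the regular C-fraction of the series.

Taylor coefficients (expand at 0): a_0 = -26/925, a_1 = -19669/286750, a_2 = -394329/5735000.
c0 = a_0 = -26/925. Peel one level at a time: if S = 1 + c*δ/S' with S'(0) = 1, then c is the δ-coefficient of S and S' = c*δ/(S - 1).
S_1 = c0/f = 1 + (-1513/620)*δ + (674423/192200)*δ^2 + ...; c1 = -1513/620.
S_2 = c1*δ/(S_1 - 1) = 1 + (674423/469030)*δ + ...; c2 = 674423/469030.

The regular C-fraction coefficients are [-26/925, -1513/620, 674423/469030].


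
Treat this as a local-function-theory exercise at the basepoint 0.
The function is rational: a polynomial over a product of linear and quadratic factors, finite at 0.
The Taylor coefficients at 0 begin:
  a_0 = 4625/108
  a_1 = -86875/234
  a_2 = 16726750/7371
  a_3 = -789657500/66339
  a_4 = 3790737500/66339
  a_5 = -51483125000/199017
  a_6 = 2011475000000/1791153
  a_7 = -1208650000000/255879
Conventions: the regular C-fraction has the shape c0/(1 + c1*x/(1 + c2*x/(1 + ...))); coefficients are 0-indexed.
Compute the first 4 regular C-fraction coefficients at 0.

The regular C-fraction coefficients are [4625/108, 4170/481, -53854382/21060585, 271439164828/131000784215].

Taylor coefficients (read off): a_0 = 4625/108, a_1 = -86875/234, a_2 = 16726750/7371, a_3 = -789657500/66339.
c0 = a_0 = 4625/108. Peel one level at a time: if S = 1 + c*x/S' with S'(0) = 1, then c is the x-coefficient of S and S' = c*x/(S - 1).
S_1 = c0/f = 1 + (4170/481)*x + (107708764/4858581)*x^2 + ...; c1 = 4170/481.
S_2 = c1*x/(S_1 - 1) = 1 + (-53854382/21060585)*x + (1128645176/213014025)*x^2 + ...; c2 = -53854382/21060585.
S_3 = c2*x/(S_2 - 1) = 1 + (271439164828/131000784215)*x + ...; c3 = 271439164828/131000784215.


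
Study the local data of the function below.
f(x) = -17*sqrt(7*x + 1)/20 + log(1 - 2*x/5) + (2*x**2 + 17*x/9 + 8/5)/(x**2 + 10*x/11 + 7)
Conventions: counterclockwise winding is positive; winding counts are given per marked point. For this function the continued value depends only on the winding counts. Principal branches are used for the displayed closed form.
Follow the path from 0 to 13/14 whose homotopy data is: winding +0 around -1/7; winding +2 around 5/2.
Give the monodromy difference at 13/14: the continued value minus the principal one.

The rational part is single-valued and drops out of the difference; each branch term changes only by its own monodromy.
(1)*log(1 - x/(5/2)): each positive loop around 5/2 adds 2*pi*i to the log, so winding +2 contributes (1)*(2)*2*pi*i = (4)*pi*i.
(-17/20)*sqrt(1 - x/(-1/7)): winding +0 is even, the square root returns to the same sheet, contribution 0.
Summing the contributions at x = 13/14 gives (4)*pi*i.

Continued minus principal equals (4)*pi*i.


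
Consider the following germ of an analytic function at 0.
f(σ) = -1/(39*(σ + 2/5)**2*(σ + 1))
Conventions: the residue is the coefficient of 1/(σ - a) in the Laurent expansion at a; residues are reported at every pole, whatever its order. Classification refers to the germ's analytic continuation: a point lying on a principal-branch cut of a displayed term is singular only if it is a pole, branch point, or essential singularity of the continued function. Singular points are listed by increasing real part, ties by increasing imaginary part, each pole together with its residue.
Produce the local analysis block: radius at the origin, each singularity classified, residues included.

Radius of convergence at 0: 2/5.
At -1: a pole of order 1; residue -25/351.
At -2/5: a pole of order 2; residue 25/351.

Denominator factor (σ + 2/5)^2: pole of order 2 at -2/5, modulus 2/5.
Denominator factor (σ + 1): pole of order 1 at -1, modulus 1.
The radius of convergence is the smallest modulus among the singular points: 2/5.
At the order-1 pole -1 set g(σ) = (σ - (-1))*f(σ) = -1/(39*(σ + 2/5)**2).
Simple pole: residue = g(a) at a = -1, which is -25/351.
At the order-2 pole -2/5 set g(σ) = (σ - (-2/5))^2*f(σ) = -1/(39*(σ + 1)).
Order-2 pole: residue = g'(a); g'(-2/5) = 25/351, so the residue is 25/351.
List the singular points by increasing real part (a conjugate pair: the negative imaginary part first).


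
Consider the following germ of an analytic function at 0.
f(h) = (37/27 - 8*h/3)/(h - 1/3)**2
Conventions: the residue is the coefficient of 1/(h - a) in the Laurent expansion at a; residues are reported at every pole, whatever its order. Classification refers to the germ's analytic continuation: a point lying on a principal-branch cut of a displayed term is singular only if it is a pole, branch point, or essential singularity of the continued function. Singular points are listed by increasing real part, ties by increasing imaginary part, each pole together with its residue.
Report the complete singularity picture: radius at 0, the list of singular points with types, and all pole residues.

Radius of convergence at 0: 1/3.
At 1/3: a pole of order 2; residue -8/3.

Denominator factor (h - 1/3)^2: pole of order 2 at 1/3, modulus 1/3.
The radius of convergence is the smallest modulus among the singular points: 1/3.
At the order-2 pole 1/3 set g(h) = (h - (1/3))^2*f(h) = 37/27 - 8*h/3.
Order-2 pole: residue = g'(a); g'(1/3) = -8/3, so the residue is -8/3.


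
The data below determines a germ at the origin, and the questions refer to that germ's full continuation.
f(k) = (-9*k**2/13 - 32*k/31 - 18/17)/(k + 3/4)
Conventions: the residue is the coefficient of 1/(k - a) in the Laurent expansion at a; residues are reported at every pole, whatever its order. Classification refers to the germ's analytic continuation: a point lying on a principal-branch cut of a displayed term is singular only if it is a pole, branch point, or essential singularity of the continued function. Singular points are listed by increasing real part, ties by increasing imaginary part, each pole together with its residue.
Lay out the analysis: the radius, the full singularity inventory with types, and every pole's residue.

Denominator factor (k + 3/4): pole of order 1 at -3/4, modulus 3/4.
The radius of convergence is the smallest modulus among the singular points: 3/4.
At the order-1 pole -3/4 set g(k) = (k - (-3/4))*f(k) = -9*k**2/13 - 32*k/31 - 18/17.
Simple pole: residue = g(a) at a = -3/4, which is -73887/109616.

Radius of convergence at 0: 3/4.
At -3/4: a pole of order 1; residue -73887/109616.


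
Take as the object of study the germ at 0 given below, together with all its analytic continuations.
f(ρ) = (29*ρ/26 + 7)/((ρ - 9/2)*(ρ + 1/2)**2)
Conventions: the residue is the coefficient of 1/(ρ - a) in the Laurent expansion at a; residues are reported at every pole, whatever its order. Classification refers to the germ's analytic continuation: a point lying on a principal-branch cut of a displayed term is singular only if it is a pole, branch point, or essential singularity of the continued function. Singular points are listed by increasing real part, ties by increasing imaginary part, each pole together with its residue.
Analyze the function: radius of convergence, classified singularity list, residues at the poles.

Denominator factor (ρ + 1/2)^2: pole of order 2 at -1/2, modulus 1/2.
Denominator factor (ρ - 9/2): pole of order 1 at 9/2, modulus 9/2.
The radius of convergence is the smallest modulus among the singular points: 1/2.
At the order-2 pole -1/2 set g(ρ) = (ρ - (-1/2))^2*f(ρ) = (29*ρ/26 + 7)/(ρ - 9/2).
Order-2 pole: residue = g'(a); g'(-1/2) = -25/52, so the residue is -25/52.
At the order-1 pole 9/2 set g(ρ) = (ρ - (9/2))*f(ρ) = (29*ρ/26 + 7)/(ρ + 1/2)**2.
Simple pole: residue = g(a) at a = 9/2, which is 25/52.
List the singular points by increasing real part (a conjugate pair: the negative imaginary part first).

Radius of convergence at 0: 1/2.
At -1/2: a pole of order 2; residue -25/52.
At 9/2: a pole of order 1; residue 25/52.


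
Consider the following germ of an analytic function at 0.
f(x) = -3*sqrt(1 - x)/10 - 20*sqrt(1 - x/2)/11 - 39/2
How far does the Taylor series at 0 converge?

The radius of convergence is 1.

Branch term (-3/10)*sqrt(1 - x/(1)): its argument vanishes at x = 1, a square-root branch point, modulus 1.
Branch term (-20/11)*sqrt(1 - x/(2)): its argument vanishes at x = 2, a square-root branch point, modulus 2.
The radius of convergence is the smallest modulus among the singular points: 1.


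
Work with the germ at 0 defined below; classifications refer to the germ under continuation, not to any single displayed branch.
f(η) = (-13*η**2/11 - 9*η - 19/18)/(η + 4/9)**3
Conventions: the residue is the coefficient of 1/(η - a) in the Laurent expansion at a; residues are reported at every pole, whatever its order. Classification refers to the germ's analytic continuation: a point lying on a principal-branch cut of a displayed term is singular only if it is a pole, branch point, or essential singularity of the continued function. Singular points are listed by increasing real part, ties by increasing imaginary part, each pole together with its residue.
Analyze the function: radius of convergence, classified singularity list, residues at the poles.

Radius of convergence at 0: 4/9.
At -4/9: a pole of order 3; residue -13/11.

Denominator factor (η + 4/9)^3: pole of order 3 at -4/9, modulus 4/9.
The radius of convergence is the smallest modulus among the singular points: 4/9.
At the order-3 pole -4/9 set g(η) = (η - (-4/9))^3*f(η) = -13*η**2/11 - 9*η - 19/18.
Order-3 pole: residue = g''(a)/2; g''(-4/9) = -26/11, so the residue is -13/11.


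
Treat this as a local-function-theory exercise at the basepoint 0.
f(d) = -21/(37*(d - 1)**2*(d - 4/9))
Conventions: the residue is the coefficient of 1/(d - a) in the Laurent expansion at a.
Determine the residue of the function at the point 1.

At the order-2 pole 1 set g(d) = (d - (1))^2*f(d) = -21/(37*(d - 4/9)).
Order-2 pole: residue = g'(a); g'(1) = 1701/925, so the residue is 1701/925.

The residue is 1701/925.


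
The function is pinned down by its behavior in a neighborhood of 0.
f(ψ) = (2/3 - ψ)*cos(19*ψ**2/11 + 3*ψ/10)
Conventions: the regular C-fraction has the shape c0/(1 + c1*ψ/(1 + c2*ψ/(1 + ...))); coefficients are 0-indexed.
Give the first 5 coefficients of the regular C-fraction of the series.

The regular C-fraction coefficients are [2/3, 3/2, -153/100, -32951/168300, -295789085/221826132].

Taylor coefficients (expand at 0): a_0 = 2/3, a_1 = -1, a_2 = -3/100, a_3 = -661/2200, a_4 = -6912733/14520000.
c0 = a_0 = 2/3. Peel one level at a time: if S = 1 + c*ψ/S' with S'(0) = 1, then c is the ψ-coefficient of S and S' = c*ψ/(S - 1).
S_1 = c0/f = 1 + (3/2)*ψ + (459/200)*ψ^2 + ...; c1 = 3/2.
S_2 = c1*ψ/(S_1 - 1) = 1 + (-153/100)*ψ + (-32951/110000)*ψ^2 + ...; c2 = -153/100.
S_3 = c2*ψ/(S_2 - 1) = 1 + (-32951/168300)*ψ + (-59157817/226599120)*ψ^2 + ...; c3 = -32951/168300.
S_4 = c3*ψ/(S_3 - 1) = 1 + (-295789085/221826132)*ψ + ...; c4 = -295789085/221826132.


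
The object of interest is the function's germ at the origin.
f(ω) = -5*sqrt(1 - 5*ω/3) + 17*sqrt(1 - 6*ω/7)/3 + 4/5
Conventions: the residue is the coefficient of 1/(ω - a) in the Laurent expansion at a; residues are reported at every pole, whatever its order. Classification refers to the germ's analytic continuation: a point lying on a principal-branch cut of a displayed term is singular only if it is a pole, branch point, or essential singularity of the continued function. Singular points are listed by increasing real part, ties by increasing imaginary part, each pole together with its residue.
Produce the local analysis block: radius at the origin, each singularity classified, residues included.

Radius of convergence at 0: 3/5.
At 3/5: an algebraic (square-root) branch point.
At 7/6: an algebraic (square-root) branch point.

Branch term (17/3)*sqrt(1 - ω/(7/6)): its argument vanishes at ω = 7/6, a square-root branch point, modulus 7/6.
Branch term (-5)*sqrt(1 - ω/(3/5)): its argument vanishes at ω = 3/5, a square-root branch point, modulus 3/5.
The radius of convergence is the smallest modulus among the singular points: 3/5.
List the singular points by increasing real part (a conjugate pair: the negative imaginary part first).


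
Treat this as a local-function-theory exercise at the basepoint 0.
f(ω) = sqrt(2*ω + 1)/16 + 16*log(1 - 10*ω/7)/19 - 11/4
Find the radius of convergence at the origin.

Branch term (16/19)*log(1 - ω/(7/10)): its argument vanishes at ω = 7/10, a logarithmic branch point, modulus 7/10.
Branch term (1/16)*sqrt(1 - ω/(-1/2)): its argument vanishes at ω = -1/2, a square-root branch point, modulus 1/2.
The radius of convergence is the smallest modulus among the singular points: 1/2.

The radius of convergence is 1/2.


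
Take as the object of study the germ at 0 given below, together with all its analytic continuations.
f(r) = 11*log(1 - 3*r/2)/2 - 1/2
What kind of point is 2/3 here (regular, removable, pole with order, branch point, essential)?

The term (11/2)*log(1 - r/(2/3)) has argument 1 - 2/3/(2/3) = 0 at 2/3: a logarithmic (infinitely-sheeted) branch point; the remaining terms are analytic or single-valued there.

The point is a logarithmic branch point.


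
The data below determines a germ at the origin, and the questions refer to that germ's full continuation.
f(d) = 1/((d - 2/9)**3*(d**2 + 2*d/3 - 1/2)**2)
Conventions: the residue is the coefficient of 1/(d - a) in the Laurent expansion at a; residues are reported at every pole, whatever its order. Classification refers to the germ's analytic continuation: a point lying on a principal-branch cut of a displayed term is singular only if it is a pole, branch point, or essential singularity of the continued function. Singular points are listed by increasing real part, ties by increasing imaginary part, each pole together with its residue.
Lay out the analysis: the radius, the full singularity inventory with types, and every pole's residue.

Denominator factor (d**2 + 2*d/3 - 1/2)^2: discriminant 22/9, real irrational roots -1/3 + (1/6)*sqrt(22) and -1/3 - (1/6)*sqrt(22); poles of order 2, moduli -1/3 + (1/6)*sqrt(22) and 1/3 + (1/6)*sqrt(22).
Denominator factor (d - 2/9)^3: pole of order 3 at 2/9, modulus 2/9.
The radius of convergence is the smallest modulus among the singular points: 2/9.
The factor d**2 + 2*d/3 - 1/2 splits as (d - a)(d - a') with a = -1/3 - (1/6)*sqrt(22), a' = -1/3 + (1/6)*sqrt(22). At the order-2 pole a set g(d) = (d - a)^2*f(d) = [(d - 2/9)**(-3)] / (d - a')^2.
Order-2 pole: residue = g'(a); g'(-1/3 - (1/6)*sqrt(22)) = -1483783272/5764801 + (38187972450/697540921)*sqrt(22), so the residue is -1483783272/5764801 + (38187972450/697540921)*sqrt(22).
At the order-3 pole 2/9 set g(d) = (d - (2/9))^3*f(d) = (d**2 + 2*d/3 - 1/2)**(-2).
Order-3 pole: residue = g''(a)/2; g''(2/9) = 5935133088/5764801, so the residue is 2967566544/5764801.
The factor d**2 + 2*d/3 - 1/2 splits as (d - a)(d - a') with a = -1/3 + (1/6)*sqrt(22), a' = -1/3 - (1/6)*sqrt(22). At the order-2 pole a set g(d) = (d - a)^2*f(d) = [(d - 2/9)**(-3)] / (d - a')^2.
Order-2 pole: residue = g'(a); g'(-1/3 + (1/6)*sqrt(22)) = -1483783272/5764801 - (38187972450/697540921)*sqrt(22), so the residue is -1483783272/5764801 - (38187972450/697540921)*sqrt(22).
List the singular points by increasing real part (a conjugate pair: the negative imaginary part first).

Radius of convergence at 0: 2/9.
At -1/3 - (1/6)*sqrt(22): a pole of order 2; residue -1483783272/5764801 + (38187972450/697540921)*sqrt(22).
At 2/9: a pole of order 3; residue 2967566544/5764801.
At -1/3 + (1/6)*sqrt(22): a pole of order 2; residue -1483783272/5764801 - (38187972450/697540921)*sqrt(22).


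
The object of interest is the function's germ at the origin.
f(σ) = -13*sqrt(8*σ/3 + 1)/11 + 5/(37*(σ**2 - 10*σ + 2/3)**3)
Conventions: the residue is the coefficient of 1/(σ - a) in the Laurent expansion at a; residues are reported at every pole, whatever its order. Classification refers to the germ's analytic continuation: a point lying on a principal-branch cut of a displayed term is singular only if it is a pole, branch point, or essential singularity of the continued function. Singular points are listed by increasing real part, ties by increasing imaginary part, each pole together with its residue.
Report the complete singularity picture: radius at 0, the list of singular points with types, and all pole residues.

Radius of convergence at 0: 5 - (1/3)*sqrt(219).
At -3/8: an algebraic (square-root) branch point.
At 5 - (1/3)*sqrt(219): a pole of order 3; residue -(135/230298064)*sqrt(219).
At 5 + (1/3)*sqrt(219): a pole of order 3; residue (135/230298064)*sqrt(219).

Denominator factor (σ**2 - 10*σ + 2/3)^3: discriminant 292/3, real irrational roots 5 + (1/3)*sqrt(219) and 5 - (1/3)*sqrt(219); poles of order 3, moduli 5 + (1/3)*sqrt(219) and 5 - (1/3)*sqrt(219).
Branch term (-13/11)*sqrt(1 - σ/(-3/8)): its argument vanishes at σ = -3/8, a square-root branch point, modulus 3/8.
The radius of convergence is the smallest modulus among the singular points: 5 - (1/3)*sqrt(219).
The branch term is analytic at 5 - (1/3)*sqrt(219) and contributes nothing to the residue; only the rational part matters.
The factor σ**2 - 10*σ + 2/3 splits as (σ - a)(σ - a') with a = 5 - (1/3)*sqrt(219), a' = 5 + (1/3)*sqrt(219). At the order-3 pole a set g(σ) = (σ - a)^3*(rational part) = [5/37] / (σ - a')^3.
Order-3 pole: residue = g''(a)/2; g''(5 - (1/3)*sqrt(219)) = -(135/115149032)*sqrt(219), so the residue is -(135/230298064)*sqrt(219).
The branch term is analytic at 5 + (1/3)*sqrt(219) and contributes nothing to the residue; only the rational part matters.
The factor σ**2 - 10*σ + 2/3 splits as (σ - a)(σ - a') with a = 5 + (1/3)*sqrt(219), a' = 5 - (1/3)*sqrt(219). At the order-3 pole a set g(σ) = (σ - a)^3*(rational part) = [5/37] / (σ - a')^3.
Order-3 pole: residue = g''(a)/2; g''(5 + (1/3)*sqrt(219)) = (135/115149032)*sqrt(219), so the residue is (135/230298064)*sqrt(219).
List the singular points by increasing real part (a conjugate pair: the negative imaginary part first).


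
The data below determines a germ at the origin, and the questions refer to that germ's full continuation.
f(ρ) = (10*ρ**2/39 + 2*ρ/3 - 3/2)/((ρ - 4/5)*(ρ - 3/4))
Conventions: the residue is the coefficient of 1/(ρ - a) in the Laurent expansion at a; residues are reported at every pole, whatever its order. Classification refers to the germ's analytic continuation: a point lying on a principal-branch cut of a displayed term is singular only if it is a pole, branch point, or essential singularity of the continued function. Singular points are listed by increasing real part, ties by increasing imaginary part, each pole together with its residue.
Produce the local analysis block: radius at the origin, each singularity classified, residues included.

Radius of convergence at 0: 3/4.
At 3/4: a pole of order 1; residue 445/26.
At 4/5: a pole of order 1; residue -626/39.

Denominator factor (ρ - 3/4): pole of order 1 at 3/4, modulus 3/4.
Denominator factor (ρ - 4/5): pole of order 1 at 4/5, modulus 4/5.
The radius of convergence is the smallest modulus among the singular points: 3/4.
At the order-1 pole 3/4 set g(ρ) = (ρ - (3/4))*f(ρ) = (10*ρ**2/39 + 2*ρ/3 - 3/2)/(ρ - 4/5).
Simple pole: residue = g(a) at a = 3/4, which is 445/26.
At the order-1 pole 4/5 set g(ρ) = (ρ - (4/5))*f(ρ) = (10*ρ**2/39 + 2*ρ/3 - 3/2)/(ρ - 3/4).
Simple pole: residue = g(a) at a = 4/5, which is -626/39.
List the singular points by increasing real part (a conjugate pair: the negative imaginary part first).


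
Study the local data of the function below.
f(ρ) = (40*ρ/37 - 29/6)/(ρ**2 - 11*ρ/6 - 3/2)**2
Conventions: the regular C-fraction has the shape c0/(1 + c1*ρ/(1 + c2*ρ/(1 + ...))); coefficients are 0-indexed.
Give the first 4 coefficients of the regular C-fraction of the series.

Taylor coefficients (expand at 0): a_0 = -58/27, a_1 = 51532/8991, a_2 = -368602/26973, a_3 = 21108368/728271.
c0 = a_0 = -58/27. Peel one level at a time: if S = 1 + c*ρ/S' with S'(0) = 1, then c is the ρ-coefficient of S and S' = c*ρ/(S - 1).
S_1 = c0/f = 1 + (25766/9657)*ρ + (70621837/93257649)*ρ^2 + ...; c1 = 25766/9657.
S_2 = c1*ρ/(S_1 - 1) = 1 + (-5432449/19140174)*ρ + (2597124805/4136525172)*ρ^2 + ...; c2 = -5432449/19140174.
S_3 = c2*ρ/(S_2 - 1) = 1 + (253337719615/114522938946)*ρ + ...; c3 = 253337719615/114522938946.

The regular C-fraction coefficients are [-58/27, 25766/9657, -5432449/19140174, 253337719615/114522938946].


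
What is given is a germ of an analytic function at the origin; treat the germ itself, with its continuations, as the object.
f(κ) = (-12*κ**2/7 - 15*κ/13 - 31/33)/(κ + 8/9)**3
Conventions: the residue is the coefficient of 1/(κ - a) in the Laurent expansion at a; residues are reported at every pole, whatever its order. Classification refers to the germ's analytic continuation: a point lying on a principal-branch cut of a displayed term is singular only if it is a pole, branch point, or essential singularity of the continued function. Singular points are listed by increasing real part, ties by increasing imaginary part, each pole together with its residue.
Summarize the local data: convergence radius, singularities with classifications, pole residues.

Radius of convergence at 0: 8/9.
At -8/9: a pole of order 3; residue -12/7.

Denominator factor (κ + 8/9)^3: pole of order 3 at -8/9, modulus 8/9.
The radius of convergence is the smallest modulus among the singular points: 8/9.
At the order-3 pole -8/9 set g(κ) = (κ - (-8/9))^3*f(κ) = -12*κ**2/7 - 15*κ/13 - 31/33.
Order-3 pole: residue = g''(a)/2; g''(-8/9) = -24/7, so the residue is -12/7.


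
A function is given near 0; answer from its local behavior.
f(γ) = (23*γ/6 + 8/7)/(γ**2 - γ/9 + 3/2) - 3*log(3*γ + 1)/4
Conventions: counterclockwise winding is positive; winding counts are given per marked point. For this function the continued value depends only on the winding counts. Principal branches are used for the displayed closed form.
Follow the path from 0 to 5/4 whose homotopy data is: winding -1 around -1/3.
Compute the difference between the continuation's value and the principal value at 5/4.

The rational part is single-valued and drops out of the difference; each branch term changes only by its own monodromy.
(-3/4)*log(1 - γ/(-1/3)): each positive loop around -1/3 adds 2*pi*i to the log, so winding -1 contributes (-3/4)*(-1)*2*pi*i = (3/2)*pi*i.
Summing the contributions at γ = 5/4 gives (3/2)*pi*i.

Continued minus principal equals (3/2)*pi*i.


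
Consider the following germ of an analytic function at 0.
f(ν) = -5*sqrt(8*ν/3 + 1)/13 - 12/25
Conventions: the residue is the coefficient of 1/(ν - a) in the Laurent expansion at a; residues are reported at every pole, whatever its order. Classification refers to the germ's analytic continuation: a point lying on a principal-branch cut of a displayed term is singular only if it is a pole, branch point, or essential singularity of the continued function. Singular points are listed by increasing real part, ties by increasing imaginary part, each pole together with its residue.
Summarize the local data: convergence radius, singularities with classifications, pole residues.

Radius of convergence at 0: 3/8.
At -3/8: an algebraic (square-root) branch point.

Branch term (-5/13)*sqrt(1 - ν/(-3/8)): its argument vanishes at ν = -3/8, a square-root branch point, modulus 3/8.
The radius of convergence is the smallest modulus among the singular points: 3/8.


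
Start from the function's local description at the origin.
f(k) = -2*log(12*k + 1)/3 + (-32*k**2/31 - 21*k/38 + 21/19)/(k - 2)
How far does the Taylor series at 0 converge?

The radius of convergence is 1/12.

Denominator factor (k - 2): pole of order 1 at 2, modulus 2.
Branch term (-2/3)*log(1 - k/(-1/12)): its argument vanishes at k = -1/12, a logarithmic branch point, modulus 1/12.
The radius of convergence is the smallest modulus among the singular points: 1/12.


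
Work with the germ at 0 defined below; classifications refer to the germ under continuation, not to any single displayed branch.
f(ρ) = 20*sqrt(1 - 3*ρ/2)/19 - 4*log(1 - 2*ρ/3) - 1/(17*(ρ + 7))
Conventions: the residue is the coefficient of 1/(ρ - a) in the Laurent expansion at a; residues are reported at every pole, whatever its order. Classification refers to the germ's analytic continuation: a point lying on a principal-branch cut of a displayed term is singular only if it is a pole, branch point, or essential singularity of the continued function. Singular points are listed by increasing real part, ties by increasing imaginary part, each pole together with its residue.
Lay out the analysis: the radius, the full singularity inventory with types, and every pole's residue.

Radius of convergence at 0: 2/3.
At -7: a pole of order 1; residue -1/17.
At 2/3: an algebraic (square-root) branch point.
At 3/2: a logarithmic branch point.

Denominator factor (ρ + 7): pole of order 1 at -7, modulus 7.
Branch term (-4)*log(1 - ρ/(3/2)): its argument vanishes at ρ = 3/2, a logarithmic branch point, modulus 3/2.
Branch term (20/19)*sqrt(1 - ρ/(2/3)): its argument vanishes at ρ = 2/3, a square-root branch point, modulus 2/3.
The radius of convergence is the smallest modulus among the singular points: 2/3.
The branch terms are analytic at -7 and contribute nothing to the residue; only the rational part matters.
At the order-1 pole -7 set g(ρ) = (ρ - (-7))*(rational part) = -1/17.
Simple pole: residue = g(a) at a = -7, which is -1/17.
List the singular points by increasing real part (a conjugate pair: the negative imaginary part first).


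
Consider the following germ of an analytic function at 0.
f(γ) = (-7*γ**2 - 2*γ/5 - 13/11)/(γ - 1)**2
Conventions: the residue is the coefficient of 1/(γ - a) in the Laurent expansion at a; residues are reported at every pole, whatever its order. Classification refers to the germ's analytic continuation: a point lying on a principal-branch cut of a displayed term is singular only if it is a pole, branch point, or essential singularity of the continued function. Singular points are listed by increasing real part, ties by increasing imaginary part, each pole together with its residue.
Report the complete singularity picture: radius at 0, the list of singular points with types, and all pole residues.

Denominator factor (γ - 1)^2: pole of order 2 at 1, modulus 1.
The radius of convergence is the smallest modulus among the singular points: 1.
At the order-2 pole 1 set g(γ) = (γ - (1))^2*f(γ) = -7*γ**2 - 2*γ/5 - 13/11.
Order-2 pole: residue = g'(a); g'(1) = -72/5, so the residue is -72/5.

Radius of convergence at 0: 1.
At 1: a pole of order 2; residue -72/5.


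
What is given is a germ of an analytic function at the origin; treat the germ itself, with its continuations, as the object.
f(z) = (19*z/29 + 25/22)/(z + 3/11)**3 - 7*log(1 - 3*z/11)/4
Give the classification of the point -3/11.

The point is a pole of order 3.

The denominator factor z + 3/11 vanishes at -3/11 and appears to the power 3; the numerator there equals 611/638, nonzero, and no other factor vanishes.
The branch terms are analytic at this point.
Hence a pole whose order is the multiplicity, 3.


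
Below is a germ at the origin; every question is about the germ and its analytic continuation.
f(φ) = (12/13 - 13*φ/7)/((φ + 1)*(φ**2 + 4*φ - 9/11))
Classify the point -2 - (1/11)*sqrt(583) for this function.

The denominator factor φ**2 + 4*φ - 9/11 vanishes at -2 - (1/11)*sqrt(583) and appears to the power 1; the numerator there equals 422/91 + (13/77)*sqrt(583), nonzero, and no other factor vanishes.
Hence a pole whose order is the multiplicity, 1.

The point is a pole of order 1.


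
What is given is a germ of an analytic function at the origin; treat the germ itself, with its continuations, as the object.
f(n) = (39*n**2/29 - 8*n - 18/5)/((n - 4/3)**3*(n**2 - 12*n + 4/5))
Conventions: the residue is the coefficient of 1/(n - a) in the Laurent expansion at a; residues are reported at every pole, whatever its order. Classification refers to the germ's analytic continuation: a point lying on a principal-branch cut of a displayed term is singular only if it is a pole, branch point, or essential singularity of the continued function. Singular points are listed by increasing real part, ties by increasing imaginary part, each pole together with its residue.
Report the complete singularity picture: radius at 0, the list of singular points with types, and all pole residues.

Denominator factor (n - 4/3)^3: pole of order 3 at 4/3, modulus 4/3.
Denominator factor (n**2 - 12*n + 4/5): discriminant 704/5, real irrational roots 6 + (4/5)*sqrt(55) and 6 - (4/5)*sqrt(55); poles of order 1, moduli 6 + (4/5)*sqrt(55) and 6 - (4/5)*sqrt(55).
The radius of convergence is the smallest modulus among the singular points: 6 - (4/5)*sqrt(55).
The factor n**2 - 12*n + 4/5 splits as (n - a)(n - a') with a = 6 - (4/5)*sqrt(55), a' = 6 + (4/5)*sqrt(55). At the order-1 pole a set g(n) = (n - a)*f(n) = [(39*n**2/29 - 8*n - 18/5)/(n - 4/3)**3] / (n - a').
Simple pole: residue = g(a) at a = 6 - (4/5)*sqrt(55), which is -131704245/1597529264 - (38336085/3195058528)*sqrt(55).
At the order-3 pole 4/3 set g(n) = (n - (4/3))^3*f(n) = (39*n**2/29 - 8*n - 18/5)/(n**2 - 12*n + 4/5).
Order-3 pole: residue = g''(a)/2; g''(4/3) = 131704245/399382316, so the residue is 131704245/798764632.
The factor n**2 - 12*n + 4/5 splits as (n - a)(n - a') with a = 6 + (4/5)*sqrt(55), a' = 6 - (4/5)*sqrt(55). At the order-1 pole a set g(n) = (n - a)*f(n) = [(39*n**2/29 - 8*n - 18/5)/(n - 4/3)**3] / (n - a').
Simple pole: residue = g(a) at a = 6 + (4/5)*sqrt(55), which is -131704245/1597529264 + (38336085/3195058528)*sqrt(55).
List the singular points by increasing real part (a conjugate pair: the negative imaginary part first).

Radius of convergence at 0: 6 - (4/5)*sqrt(55).
At 6 - (4/5)*sqrt(55): a pole of order 1; residue -131704245/1597529264 - (38336085/3195058528)*sqrt(55).
At 4/3: a pole of order 3; residue 131704245/798764632.
At 6 + (4/5)*sqrt(55): a pole of order 1; residue -131704245/1597529264 + (38336085/3195058528)*sqrt(55).


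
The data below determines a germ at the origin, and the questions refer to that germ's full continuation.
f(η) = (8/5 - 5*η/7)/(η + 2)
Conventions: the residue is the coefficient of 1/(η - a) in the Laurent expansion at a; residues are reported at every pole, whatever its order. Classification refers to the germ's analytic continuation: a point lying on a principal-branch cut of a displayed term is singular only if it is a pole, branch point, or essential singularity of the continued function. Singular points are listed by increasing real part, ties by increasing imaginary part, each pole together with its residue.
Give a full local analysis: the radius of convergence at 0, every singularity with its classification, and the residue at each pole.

Radius of convergence at 0: 2.
At -2: a pole of order 1; residue 106/35.

Denominator factor (η + 2): pole of order 1 at -2, modulus 2.
The radius of convergence is the smallest modulus among the singular points: 2.
At the order-1 pole -2 set g(η) = (η - (-2))*f(η) = 8/5 - 5*η/7.
Simple pole: residue = g(a) at a = -2, which is 106/35.


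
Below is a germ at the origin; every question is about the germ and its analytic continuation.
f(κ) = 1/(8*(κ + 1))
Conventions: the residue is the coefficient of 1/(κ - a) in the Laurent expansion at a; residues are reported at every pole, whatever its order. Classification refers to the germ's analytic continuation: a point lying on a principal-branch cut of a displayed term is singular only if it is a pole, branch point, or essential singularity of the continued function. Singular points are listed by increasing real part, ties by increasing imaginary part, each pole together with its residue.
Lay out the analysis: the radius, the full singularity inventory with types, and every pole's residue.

Radius of convergence at 0: 1.
At -1: a pole of order 1; residue 1/8.

Denominator factor (κ + 1): pole of order 1 at -1, modulus 1.
The radius of convergence is the smallest modulus among the singular points: 1.
At the order-1 pole -1 set g(κ) = (κ - (-1))*f(κ) = 1/8.
Simple pole: residue = g(a) at a = -1, which is 1/8.


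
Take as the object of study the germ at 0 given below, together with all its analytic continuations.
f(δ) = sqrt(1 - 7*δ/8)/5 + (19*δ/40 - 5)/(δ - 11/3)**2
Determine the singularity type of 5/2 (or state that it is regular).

Denominator factors: δ - 11/3 = -7/6 at δ = 5/2 — none vanishes.
Branch term sqrt(1 - δ/(8/7)): argument at 5/2 is -19/16, nonzero, so 5/2 is not its branch point (a point on a principal cut is still regular for the continued germ).
So the germ continues analytically to 5/2.

The point is a regular point.


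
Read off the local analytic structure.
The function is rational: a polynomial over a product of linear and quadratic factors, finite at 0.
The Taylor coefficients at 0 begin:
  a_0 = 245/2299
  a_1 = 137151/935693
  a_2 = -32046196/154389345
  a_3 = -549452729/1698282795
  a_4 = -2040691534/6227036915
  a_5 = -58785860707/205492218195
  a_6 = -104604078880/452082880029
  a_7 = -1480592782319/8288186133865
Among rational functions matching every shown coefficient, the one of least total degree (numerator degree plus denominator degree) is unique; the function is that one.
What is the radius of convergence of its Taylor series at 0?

No rational of total degree below 4 reproduces all 8 coefficients; solving the [2/2] Pade equations on them gives f(j) = (-13*j**2/15 + j/37 + 5/19)/(j - 11/7)**2, whose expansion matches every shown term.
Denominator factor (j - 11/7)^2: pole of order 2 at 11/7, modulus 11/7.
The radius of convergence is the smallest modulus among the singular points: 11/7.

The radius of convergence is 11/7.


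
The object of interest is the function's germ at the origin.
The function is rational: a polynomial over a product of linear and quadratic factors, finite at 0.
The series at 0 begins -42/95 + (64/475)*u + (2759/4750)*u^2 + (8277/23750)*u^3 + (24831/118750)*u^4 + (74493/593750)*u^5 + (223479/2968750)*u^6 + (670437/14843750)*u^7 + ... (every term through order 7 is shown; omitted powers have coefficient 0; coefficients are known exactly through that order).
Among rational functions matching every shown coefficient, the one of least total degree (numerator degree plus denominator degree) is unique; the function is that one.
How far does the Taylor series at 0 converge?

The radius of convergence is 5/3.

No rational of total degree below 3 reproduces all 8 coefficients; solving the [2/1] Pade equations on them gives f(u) = (-5*u**2/6 - 2*u/3 + 14/19)/(u - 5/3), whose expansion matches every shown term.
Denominator factor (u - 5/3): pole of order 1 at 5/3, modulus 5/3.
The radius of convergence is the smallest modulus among the singular points: 5/3.


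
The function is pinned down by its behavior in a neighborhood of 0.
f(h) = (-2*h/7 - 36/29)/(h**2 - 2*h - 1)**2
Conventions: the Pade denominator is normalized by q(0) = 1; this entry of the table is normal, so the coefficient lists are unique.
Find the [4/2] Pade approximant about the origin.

Taylor coefficients needed (expand at 0): a_0 = -36/29, a_1 = 950/203, a_2 = -3296/203, a_3 = 1468/29, a_4 = -30460/203, a_5 = 87154/203, a_6 = -243296/203.
Write the denominator as Q(h) = 1 + q1*h + q2*h^2. Requiring Q*f - P = O(h^7) with deg P <= 4 kills the coefficients of h^5..h^6 in Q*f:
  h^5: a_5 + q1*a_4 + q2*a_3 = 0, i.e. 87154/203 + (-30460/203)*q1 + (1468/29)*q2 = 0.
  h^6: a_6 + q1*a_5 + q2*a_4 = 0, i.e. -243296/203 + (87154/203)*q1 + (-30460/203)*q2 = 0.
Solving this linear system: q1 = 19325143/4027137, q2 = 46255889/8054274.
The numerator is Q*f truncated at degree 4: P0 = a_0 = -36/29; P1 = a_1 + q1*a_0 = -348051962/272502937; P2 = a_2 + q1*a_1 + q2*a_0 = -742799716/817508811; P3 = a_3 + q1*a_2 + q2*a_1 = -113754747/272502937; P4 = a_4 + q1*a_3 + q2*a_2 = -311128624/817508811.

The Pade approximant has numerator coefficients [-36/29, -348051962/272502937, -742799716/817508811, -113754747/272502937, -311128624/817508811]; denominator coefficients [1, 19325143/4027137, 46255889/8054274].


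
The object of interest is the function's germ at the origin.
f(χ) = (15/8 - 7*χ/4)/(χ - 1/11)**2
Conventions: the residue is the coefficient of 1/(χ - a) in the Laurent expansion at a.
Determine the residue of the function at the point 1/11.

At the order-2 pole 1/11 set g(χ) = (χ - (1/11))^2*f(χ) = 15/8 - 7*χ/4.
Order-2 pole: residue = g'(a); g'(1/11) = -7/4, so the residue is -7/4.

The residue is -7/4.


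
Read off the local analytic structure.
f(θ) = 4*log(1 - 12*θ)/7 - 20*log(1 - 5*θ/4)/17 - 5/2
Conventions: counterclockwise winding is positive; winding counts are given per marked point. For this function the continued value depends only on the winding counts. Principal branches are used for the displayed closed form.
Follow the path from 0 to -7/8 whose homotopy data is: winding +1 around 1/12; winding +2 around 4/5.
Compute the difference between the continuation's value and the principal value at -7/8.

Continued minus principal equals -(424/119)*pi*i.

The rational part is single-valued and drops out of the difference; each branch term changes only by its own monodromy.
(4/7)*log(1 - θ/(1/12)): each positive loop around 1/12 adds 2*pi*i to the log, so winding +1 contributes (4/7)*(1)*2*pi*i = (8/7)*pi*i.
(-20/17)*log(1 - θ/(4/5)): each positive loop around 4/5 adds 2*pi*i to the log, so winding +2 contributes (-20/17)*(2)*2*pi*i = -(80/17)*pi*i.
Summing the contributions at θ = -7/8 gives -(424/119)*pi*i.


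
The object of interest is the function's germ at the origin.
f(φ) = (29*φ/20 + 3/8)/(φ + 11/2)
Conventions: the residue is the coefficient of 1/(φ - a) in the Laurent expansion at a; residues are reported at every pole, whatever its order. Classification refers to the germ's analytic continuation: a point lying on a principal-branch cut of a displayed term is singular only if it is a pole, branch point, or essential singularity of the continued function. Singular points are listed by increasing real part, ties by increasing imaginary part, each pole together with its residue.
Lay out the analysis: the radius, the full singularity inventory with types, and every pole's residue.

Radius of convergence at 0: 11/2.
At -11/2: a pole of order 1; residue -38/5.

Denominator factor (φ + 11/2): pole of order 1 at -11/2, modulus 11/2.
The radius of convergence is the smallest modulus among the singular points: 11/2.
At the order-1 pole -11/2 set g(φ) = (φ - (-11/2))*f(φ) = 29*φ/20 + 3/8.
Simple pole: residue = g(a) at a = -11/2, which is -38/5.
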